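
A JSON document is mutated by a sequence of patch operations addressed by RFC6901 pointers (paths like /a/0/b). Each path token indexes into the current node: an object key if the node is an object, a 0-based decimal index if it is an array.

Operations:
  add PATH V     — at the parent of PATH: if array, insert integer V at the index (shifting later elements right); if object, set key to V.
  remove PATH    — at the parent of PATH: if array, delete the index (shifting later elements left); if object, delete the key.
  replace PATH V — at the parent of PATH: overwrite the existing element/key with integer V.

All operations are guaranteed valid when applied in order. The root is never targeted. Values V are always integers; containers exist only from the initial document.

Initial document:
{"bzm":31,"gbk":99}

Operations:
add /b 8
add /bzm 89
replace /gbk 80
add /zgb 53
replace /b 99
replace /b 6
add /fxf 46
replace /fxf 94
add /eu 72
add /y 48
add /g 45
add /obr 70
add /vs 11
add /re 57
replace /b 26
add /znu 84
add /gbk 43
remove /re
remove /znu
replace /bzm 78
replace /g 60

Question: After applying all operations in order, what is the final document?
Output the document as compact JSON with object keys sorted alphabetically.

After op 1 (add /b 8): {"b":8,"bzm":31,"gbk":99}
After op 2 (add /bzm 89): {"b":8,"bzm":89,"gbk":99}
After op 3 (replace /gbk 80): {"b":8,"bzm":89,"gbk":80}
After op 4 (add /zgb 53): {"b":8,"bzm":89,"gbk":80,"zgb":53}
After op 5 (replace /b 99): {"b":99,"bzm":89,"gbk":80,"zgb":53}
After op 6 (replace /b 6): {"b":6,"bzm":89,"gbk":80,"zgb":53}
After op 7 (add /fxf 46): {"b":6,"bzm":89,"fxf":46,"gbk":80,"zgb":53}
After op 8 (replace /fxf 94): {"b":6,"bzm":89,"fxf":94,"gbk":80,"zgb":53}
After op 9 (add /eu 72): {"b":6,"bzm":89,"eu":72,"fxf":94,"gbk":80,"zgb":53}
After op 10 (add /y 48): {"b":6,"bzm":89,"eu":72,"fxf":94,"gbk":80,"y":48,"zgb":53}
After op 11 (add /g 45): {"b":6,"bzm":89,"eu":72,"fxf":94,"g":45,"gbk":80,"y":48,"zgb":53}
After op 12 (add /obr 70): {"b":6,"bzm":89,"eu":72,"fxf":94,"g":45,"gbk":80,"obr":70,"y":48,"zgb":53}
After op 13 (add /vs 11): {"b":6,"bzm":89,"eu":72,"fxf":94,"g":45,"gbk":80,"obr":70,"vs":11,"y":48,"zgb":53}
After op 14 (add /re 57): {"b":6,"bzm":89,"eu":72,"fxf":94,"g":45,"gbk":80,"obr":70,"re":57,"vs":11,"y":48,"zgb":53}
After op 15 (replace /b 26): {"b":26,"bzm":89,"eu":72,"fxf":94,"g":45,"gbk":80,"obr":70,"re":57,"vs":11,"y":48,"zgb":53}
After op 16 (add /znu 84): {"b":26,"bzm":89,"eu":72,"fxf":94,"g":45,"gbk":80,"obr":70,"re":57,"vs":11,"y":48,"zgb":53,"znu":84}
After op 17 (add /gbk 43): {"b":26,"bzm":89,"eu":72,"fxf":94,"g":45,"gbk":43,"obr":70,"re":57,"vs":11,"y":48,"zgb":53,"znu":84}
After op 18 (remove /re): {"b":26,"bzm":89,"eu":72,"fxf":94,"g":45,"gbk":43,"obr":70,"vs":11,"y":48,"zgb":53,"znu":84}
After op 19 (remove /znu): {"b":26,"bzm":89,"eu":72,"fxf":94,"g":45,"gbk":43,"obr":70,"vs":11,"y":48,"zgb":53}
After op 20 (replace /bzm 78): {"b":26,"bzm":78,"eu":72,"fxf":94,"g":45,"gbk":43,"obr":70,"vs":11,"y":48,"zgb":53}
After op 21 (replace /g 60): {"b":26,"bzm":78,"eu":72,"fxf":94,"g":60,"gbk":43,"obr":70,"vs":11,"y":48,"zgb":53}

Answer: {"b":26,"bzm":78,"eu":72,"fxf":94,"g":60,"gbk":43,"obr":70,"vs":11,"y":48,"zgb":53}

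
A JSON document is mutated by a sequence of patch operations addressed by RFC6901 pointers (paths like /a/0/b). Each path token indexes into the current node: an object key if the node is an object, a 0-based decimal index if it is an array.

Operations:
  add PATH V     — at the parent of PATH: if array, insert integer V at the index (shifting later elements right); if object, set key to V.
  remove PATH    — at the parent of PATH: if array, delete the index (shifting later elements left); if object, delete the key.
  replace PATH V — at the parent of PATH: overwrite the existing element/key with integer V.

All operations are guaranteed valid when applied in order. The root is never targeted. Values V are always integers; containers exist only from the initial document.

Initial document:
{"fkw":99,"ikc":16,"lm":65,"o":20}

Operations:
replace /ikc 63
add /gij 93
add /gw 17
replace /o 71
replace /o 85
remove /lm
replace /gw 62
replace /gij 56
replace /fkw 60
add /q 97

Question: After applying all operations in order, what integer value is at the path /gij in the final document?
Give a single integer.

Answer: 56

Derivation:
After op 1 (replace /ikc 63): {"fkw":99,"ikc":63,"lm":65,"o":20}
After op 2 (add /gij 93): {"fkw":99,"gij":93,"ikc":63,"lm":65,"o":20}
After op 3 (add /gw 17): {"fkw":99,"gij":93,"gw":17,"ikc":63,"lm":65,"o":20}
After op 4 (replace /o 71): {"fkw":99,"gij":93,"gw":17,"ikc":63,"lm":65,"o":71}
After op 5 (replace /o 85): {"fkw":99,"gij":93,"gw":17,"ikc":63,"lm":65,"o":85}
After op 6 (remove /lm): {"fkw":99,"gij":93,"gw":17,"ikc":63,"o":85}
After op 7 (replace /gw 62): {"fkw":99,"gij":93,"gw":62,"ikc":63,"o":85}
After op 8 (replace /gij 56): {"fkw":99,"gij":56,"gw":62,"ikc":63,"o":85}
After op 9 (replace /fkw 60): {"fkw":60,"gij":56,"gw":62,"ikc":63,"o":85}
After op 10 (add /q 97): {"fkw":60,"gij":56,"gw":62,"ikc":63,"o":85,"q":97}
Value at /gij: 56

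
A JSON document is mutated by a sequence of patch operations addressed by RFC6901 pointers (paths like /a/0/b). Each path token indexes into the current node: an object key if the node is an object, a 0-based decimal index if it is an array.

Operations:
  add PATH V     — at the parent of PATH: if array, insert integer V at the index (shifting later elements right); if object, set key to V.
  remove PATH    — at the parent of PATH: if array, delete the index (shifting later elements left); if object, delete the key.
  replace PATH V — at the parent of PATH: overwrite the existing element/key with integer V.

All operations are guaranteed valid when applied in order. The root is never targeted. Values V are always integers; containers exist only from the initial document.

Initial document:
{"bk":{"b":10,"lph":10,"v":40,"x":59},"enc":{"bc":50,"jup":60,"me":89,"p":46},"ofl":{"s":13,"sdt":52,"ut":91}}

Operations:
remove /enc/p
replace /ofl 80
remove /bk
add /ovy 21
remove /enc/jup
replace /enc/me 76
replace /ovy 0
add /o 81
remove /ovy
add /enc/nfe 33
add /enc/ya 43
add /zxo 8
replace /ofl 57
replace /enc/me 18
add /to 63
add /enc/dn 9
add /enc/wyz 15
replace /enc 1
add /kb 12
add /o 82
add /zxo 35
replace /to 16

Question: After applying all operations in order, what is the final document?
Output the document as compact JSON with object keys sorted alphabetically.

Answer: {"enc":1,"kb":12,"o":82,"ofl":57,"to":16,"zxo":35}

Derivation:
After op 1 (remove /enc/p): {"bk":{"b":10,"lph":10,"v":40,"x":59},"enc":{"bc":50,"jup":60,"me":89},"ofl":{"s":13,"sdt":52,"ut":91}}
After op 2 (replace /ofl 80): {"bk":{"b":10,"lph":10,"v":40,"x":59},"enc":{"bc":50,"jup":60,"me":89},"ofl":80}
After op 3 (remove /bk): {"enc":{"bc":50,"jup":60,"me":89},"ofl":80}
After op 4 (add /ovy 21): {"enc":{"bc":50,"jup":60,"me":89},"ofl":80,"ovy":21}
After op 5 (remove /enc/jup): {"enc":{"bc":50,"me":89},"ofl":80,"ovy":21}
After op 6 (replace /enc/me 76): {"enc":{"bc":50,"me":76},"ofl":80,"ovy":21}
After op 7 (replace /ovy 0): {"enc":{"bc":50,"me":76},"ofl":80,"ovy":0}
After op 8 (add /o 81): {"enc":{"bc":50,"me":76},"o":81,"ofl":80,"ovy":0}
After op 9 (remove /ovy): {"enc":{"bc":50,"me":76},"o":81,"ofl":80}
After op 10 (add /enc/nfe 33): {"enc":{"bc":50,"me":76,"nfe":33},"o":81,"ofl":80}
After op 11 (add /enc/ya 43): {"enc":{"bc":50,"me":76,"nfe":33,"ya":43},"o":81,"ofl":80}
After op 12 (add /zxo 8): {"enc":{"bc":50,"me":76,"nfe":33,"ya":43},"o":81,"ofl":80,"zxo":8}
After op 13 (replace /ofl 57): {"enc":{"bc":50,"me":76,"nfe":33,"ya":43},"o":81,"ofl":57,"zxo":8}
After op 14 (replace /enc/me 18): {"enc":{"bc":50,"me":18,"nfe":33,"ya":43},"o":81,"ofl":57,"zxo":8}
After op 15 (add /to 63): {"enc":{"bc":50,"me":18,"nfe":33,"ya":43},"o":81,"ofl":57,"to":63,"zxo":8}
After op 16 (add /enc/dn 9): {"enc":{"bc":50,"dn":9,"me":18,"nfe":33,"ya":43},"o":81,"ofl":57,"to":63,"zxo":8}
After op 17 (add /enc/wyz 15): {"enc":{"bc":50,"dn":9,"me":18,"nfe":33,"wyz":15,"ya":43},"o":81,"ofl":57,"to":63,"zxo":8}
After op 18 (replace /enc 1): {"enc":1,"o":81,"ofl":57,"to":63,"zxo":8}
After op 19 (add /kb 12): {"enc":1,"kb":12,"o":81,"ofl":57,"to":63,"zxo":8}
After op 20 (add /o 82): {"enc":1,"kb":12,"o":82,"ofl":57,"to":63,"zxo":8}
After op 21 (add /zxo 35): {"enc":1,"kb":12,"o":82,"ofl":57,"to":63,"zxo":35}
After op 22 (replace /to 16): {"enc":1,"kb":12,"o":82,"ofl":57,"to":16,"zxo":35}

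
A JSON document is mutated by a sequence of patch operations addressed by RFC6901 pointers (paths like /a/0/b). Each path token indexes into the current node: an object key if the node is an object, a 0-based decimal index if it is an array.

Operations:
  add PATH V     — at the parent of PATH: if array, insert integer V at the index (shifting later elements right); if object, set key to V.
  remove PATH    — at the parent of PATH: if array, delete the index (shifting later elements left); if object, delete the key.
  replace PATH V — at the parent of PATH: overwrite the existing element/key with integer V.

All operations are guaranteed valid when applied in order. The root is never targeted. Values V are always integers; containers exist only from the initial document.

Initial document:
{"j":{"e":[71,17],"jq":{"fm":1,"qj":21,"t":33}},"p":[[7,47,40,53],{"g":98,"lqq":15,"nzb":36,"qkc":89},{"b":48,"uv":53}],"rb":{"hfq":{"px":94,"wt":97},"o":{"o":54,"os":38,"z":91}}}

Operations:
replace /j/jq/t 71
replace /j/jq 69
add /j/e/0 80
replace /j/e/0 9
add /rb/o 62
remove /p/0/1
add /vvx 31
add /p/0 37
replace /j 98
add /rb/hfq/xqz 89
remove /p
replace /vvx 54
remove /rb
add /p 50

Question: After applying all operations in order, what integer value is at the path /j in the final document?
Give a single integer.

After op 1 (replace /j/jq/t 71): {"j":{"e":[71,17],"jq":{"fm":1,"qj":21,"t":71}},"p":[[7,47,40,53],{"g":98,"lqq":15,"nzb":36,"qkc":89},{"b":48,"uv":53}],"rb":{"hfq":{"px":94,"wt":97},"o":{"o":54,"os":38,"z":91}}}
After op 2 (replace /j/jq 69): {"j":{"e":[71,17],"jq":69},"p":[[7,47,40,53],{"g":98,"lqq":15,"nzb":36,"qkc":89},{"b":48,"uv":53}],"rb":{"hfq":{"px":94,"wt":97},"o":{"o":54,"os":38,"z":91}}}
After op 3 (add /j/e/0 80): {"j":{"e":[80,71,17],"jq":69},"p":[[7,47,40,53],{"g":98,"lqq":15,"nzb":36,"qkc":89},{"b":48,"uv":53}],"rb":{"hfq":{"px":94,"wt":97},"o":{"o":54,"os":38,"z":91}}}
After op 4 (replace /j/e/0 9): {"j":{"e":[9,71,17],"jq":69},"p":[[7,47,40,53],{"g":98,"lqq":15,"nzb":36,"qkc":89},{"b":48,"uv":53}],"rb":{"hfq":{"px":94,"wt":97},"o":{"o":54,"os":38,"z":91}}}
After op 5 (add /rb/o 62): {"j":{"e":[9,71,17],"jq":69},"p":[[7,47,40,53],{"g":98,"lqq":15,"nzb":36,"qkc":89},{"b":48,"uv":53}],"rb":{"hfq":{"px":94,"wt":97},"o":62}}
After op 6 (remove /p/0/1): {"j":{"e":[9,71,17],"jq":69},"p":[[7,40,53],{"g":98,"lqq":15,"nzb":36,"qkc":89},{"b":48,"uv":53}],"rb":{"hfq":{"px":94,"wt":97},"o":62}}
After op 7 (add /vvx 31): {"j":{"e":[9,71,17],"jq":69},"p":[[7,40,53],{"g":98,"lqq":15,"nzb":36,"qkc":89},{"b":48,"uv":53}],"rb":{"hfq":{"px":94,"wt":97},"o":62},"vvx":31}
After op 8 (add /p/0 37): {"j":{"e":[9,71,17],"jq":69},"p":[37,[7,40,53],{"g":98,"lqq":15,"nzb":36,"qkc":89},{"b":48,"uv":53}],"rb":{"hfq":{"px":94,"wt":97},"o":62},"vvx":31}
After op 9 (replace /j 98): {"j":98,"p":[37,[7,40,53],{"g":98,"lqq":15,"nzb":36,"qkc":89},{"b":48,"uv":53}],"rb":{"hfq":{"px":94,"wt":97},"o":62},"vvx":31}
After op 10 (add /rb/hfq/xqz 89): {"j":98,"p":[37,[7,40,53],{"g":98,"lqq":15,"nzb":36,"qkc":89},{"b":48,"uv":53}],"rb":{"hfq":{"px":94,"wt":97,"xqz":89},"o":62},"vvx":31}
After op 11 (remove /p): {"j":98,"rb":{"hfq":{"px":94,"wt":97,"xqz":89},"o":62},"vvx":31}
After op 12 (replace /vvx 54): {"j":98,"rb":{"hfq":{"px":94,"wt":97,"xqz":89},"o":62},"vvx":54}
After op 13 (remove /rb): {"j":98,"vvx":54}
After op 14 (add /p 50): {"j":98,"p":50,"vvx":54}
Value at /j: 98

Answer: 98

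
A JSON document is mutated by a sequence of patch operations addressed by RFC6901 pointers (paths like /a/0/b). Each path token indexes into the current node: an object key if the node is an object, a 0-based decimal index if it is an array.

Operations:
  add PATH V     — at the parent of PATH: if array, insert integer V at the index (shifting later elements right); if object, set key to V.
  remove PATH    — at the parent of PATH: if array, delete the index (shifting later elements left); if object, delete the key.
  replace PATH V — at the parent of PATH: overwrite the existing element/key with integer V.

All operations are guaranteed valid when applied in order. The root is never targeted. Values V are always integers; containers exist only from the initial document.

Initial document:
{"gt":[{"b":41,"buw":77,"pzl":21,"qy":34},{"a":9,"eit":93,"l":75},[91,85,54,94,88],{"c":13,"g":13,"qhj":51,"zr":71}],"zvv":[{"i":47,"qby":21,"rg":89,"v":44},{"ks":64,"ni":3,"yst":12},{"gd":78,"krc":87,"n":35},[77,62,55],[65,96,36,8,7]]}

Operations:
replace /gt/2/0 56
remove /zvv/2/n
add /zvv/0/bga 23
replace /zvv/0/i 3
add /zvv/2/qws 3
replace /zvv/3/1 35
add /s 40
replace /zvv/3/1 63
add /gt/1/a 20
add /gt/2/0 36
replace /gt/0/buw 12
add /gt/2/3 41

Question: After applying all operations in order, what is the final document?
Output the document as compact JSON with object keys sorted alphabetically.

Answer: {"gt":[{"b":41,"buw":12,"pzl":21,"qy":34},{"a":20,"eit":93,"l":75},[36,56,85,41,54,94,88],{"c":13,"g":13,"qhj":51,"zr":71}],"s":40,"zvv":[{"bga":23,"i":3,"qby":21,"rg":89,"v":44},{"ks":64,"ni":3,"yst":12},{"gd":78,"krc":87,"qws":3},[77,63,55],[65,96,36,8,7]]}

Derivation:
After op 1 (replace /gt/2/0 56): {"gt":[{"b":41,"buw":77,"pzl":21,"qy":34},{"a":9,"eit":93,"l":75},[56,85,54,94,88],{"c":13,"g":13,"qhj":51,"zr":71}],"zvv":[{"i":47,"qby":21,"rg":89,"v":44},{"ks":64,"ni":3,"yst":12},{"gd":78,"krc":87,"n":35},[77,62,55],[65,96,36,8,7]]}
After op 2 (remove /zvv/2/n): {"gt":[{"b":41,"buw":77,"pzl":21,"qy":34},{"a":9,"eit":93,"l":75},[56,85,54,94,88],{"c":13,"g":13,"qhj":51,"zr":71}],"zvv":[{"i":47,"qby":21,"rg":89,"v":44},{"ks":64,"ni":3,"yst":12},{"gd":78,"krc":87},[77,62,55],[65,96,36,8,7]]}
After op 3 (add /zvv/0/bga 23): {"gt":[{"b":41,"buw":77,"pzl":21,"qy":34},{"a":9,"eit":93,"l":75},[56,85,54,94,88],{"c":13,"g":13,"qhj":51,"zr":71}],"zvv":[{"bga":23,"i":47,"qby":21,"rg":89,"v":44},{"ks":64,"ni":3,"yst":12},{"gd":78,"krc":87},[77,62,55],[65,96,36,8,7]]}
After op 4 (replace /zvv/0/i 3): {"gt":[{"b":41,"buw":77,"pzl":21,"qy":34},{"a":9,"eit":93,"l":75},[56,85,54,94,88],{"c":13,"g":13,"qhj":51,"zr":71}],"zvv":[{"bga":23,"i":3,"qby":21,"rg":89,"v":44},{"ks":64,"ni":3,"yst":12},{"gd":78,"krc":87},[77,62,55],[65,96,36,8,7]]}
After op 5 (add /zvv/2/qws 3): {"gt":[{"b":41,"buw":77,"pzl":21,"qy":34},{"a":9,"eit":93,"l":75},[56,85,54,94,88],{"c":13,"g":13,"qhj":51,"zr":71}],"zvv":[{"bga":23,"i":3,"qby":21,"rg":89,"v":44},{"ks":64,"ni":3,"yst":12},{"gd":78,"krc":87,"qws":3},[77,62,55],[65,96,36,8,7]]}
After op 6 (replace /zvv/3/1 35): {"gt":[{"b":41,"buw":77,"pzl":21,"qy":34},{"a":9,"eit":93,"l":75},[56,85,54,94,88],{"c":13,"g":13,"qhj":51,"zr":71}],"zvv":[{"bga":23,"i":3,"qby":21,"rg":89,"v":44},{"ks":64,"ni":3,"yst":12},{"gd":78,"krc":87,"qws":3},[77,35,55],[65,96,36,8,7]]}
After op 7 (add /s 40): {"gt":[{"b":41,"buw":77,"pzl":21,"qy":34},{"a":9,"eit":93,"l":75},[56,85,54,94,88],{"c":13,"g":13,"qhj":51,"zr":71}],"s":40,"zvv":[{"bga":23,"i":3,"qby":21,"rg":89,"v":44},{"ks":64,"ni":3,"yst":12},{"gd":78,"krc":87,"qws":3},[77,35,55],[65,96,36,8,7]]}
After op 8 (replace /zvv/3/1 63): {"gt":[{"b":41,"buw":77,"pzl":21,"qy":34},{"a":9,"eit":93,"l":75},[56,85,54,94,88],{"c":13,"g":13,"qhj":51,"zr":71}],"s":40,"zvv":[{"bga":23,"i":3,"qby":21,"rg":89,"v":44},{"ks":64,"ni":3,"yst":12},{"gd":78,"krc":87,"qws":3},[77,63,55],[65,96,36,8,7]]}
After op 9 (add /gt/1/a 20): {"gt":[{"b":41,"buw":77,"pzl":21,"qy":34},{"a":20,"eit":93,"l":75},[56,85,54,94,88],{"c":13,"g":13,"qhj":51,"zr":71}],"s":40,"zvv":[{"bga":23,"i":3,"qby":21,"rg":89,"v":44},{"ks":64,"ni":3,"yst":12},{"gd":78,"krc":87,"qws":3},[77,63,55],[65,96,36,8,7]]}
After op 10 (add /gt/2/0 36): {"gt":[{"b":41,"buw":77,"pzl":21,"qy":34},{"a":20,"eit":93,"l":75},[36,56,85,54,94,88],{"c":13,"g":13,"qhj":51,"zr":71}],"s":40,"zvv":[{"bga":23,"i":3,"qby":21,"rg":89,"v":44},{"ks":64,"ni":3,"yst":12},{"gd":78,"krc":87,"qws":3},[77,63,55],[65,96,36,8,7]]}
After op 11 (replace /gt/0/buw 12): {"gt":[{"b":41,"buw":12,"pzl":21,"qy":34},{"a":20,"eit":93,"l":75},[36,56,85,54,94,88],{"c":13,"g":13,"qhj":51,"zr":71}],"s":40,"zvv":[{"bga":23,"i":3,"qby":21,"rg":89,"v":44},{"ks":64,"ni":3,"yst":12},{"gd":78,"krc":87,"qws":3},[77,63,55],[65,96,36,8,7]]}
After op 12 (add /gt/2/3 41): {"gt":[{"b":41,"buw":12,"pzl":21,"qy":34},{"a":20,"eit":93,"l":75},[36,56,85,41,54,94,88],{"c":13,"g":13,"qhj":51,"zr":71}],"s":40,"zvv":[{"bga":23,"i":3,"qby":21,"rg":89,"v":44},{"ks":64,"ni":3,"yst":12},{"gd":78,"krc":87,"qws":3},[77,63,55],[65,96,36,8,7]]}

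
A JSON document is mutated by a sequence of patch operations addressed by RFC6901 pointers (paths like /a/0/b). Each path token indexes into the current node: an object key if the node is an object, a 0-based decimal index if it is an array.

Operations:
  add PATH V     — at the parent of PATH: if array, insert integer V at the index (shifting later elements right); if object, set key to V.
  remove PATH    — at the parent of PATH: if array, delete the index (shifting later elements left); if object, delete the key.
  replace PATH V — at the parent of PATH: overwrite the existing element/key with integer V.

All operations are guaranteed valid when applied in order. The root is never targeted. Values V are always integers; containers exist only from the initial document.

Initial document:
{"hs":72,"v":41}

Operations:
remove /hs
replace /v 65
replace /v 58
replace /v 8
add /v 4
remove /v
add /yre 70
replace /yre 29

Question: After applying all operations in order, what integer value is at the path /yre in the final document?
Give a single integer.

After op 1 (remove /hs): {"v":41}
After op 2 (replace /v 65): {"v":65}
After op 3 (replace /v 58): {"v":58}
After op 4 (replace /v 8): {"v":8}
After op 5 (add /v 4): {"v":4}
After op 6 (remove /v): {}
After op 7 (add /yre 70): {"yre":70}
After op 8 (replace /yre 29): {"yre":29}
Value at /yre: 29

Answer: 29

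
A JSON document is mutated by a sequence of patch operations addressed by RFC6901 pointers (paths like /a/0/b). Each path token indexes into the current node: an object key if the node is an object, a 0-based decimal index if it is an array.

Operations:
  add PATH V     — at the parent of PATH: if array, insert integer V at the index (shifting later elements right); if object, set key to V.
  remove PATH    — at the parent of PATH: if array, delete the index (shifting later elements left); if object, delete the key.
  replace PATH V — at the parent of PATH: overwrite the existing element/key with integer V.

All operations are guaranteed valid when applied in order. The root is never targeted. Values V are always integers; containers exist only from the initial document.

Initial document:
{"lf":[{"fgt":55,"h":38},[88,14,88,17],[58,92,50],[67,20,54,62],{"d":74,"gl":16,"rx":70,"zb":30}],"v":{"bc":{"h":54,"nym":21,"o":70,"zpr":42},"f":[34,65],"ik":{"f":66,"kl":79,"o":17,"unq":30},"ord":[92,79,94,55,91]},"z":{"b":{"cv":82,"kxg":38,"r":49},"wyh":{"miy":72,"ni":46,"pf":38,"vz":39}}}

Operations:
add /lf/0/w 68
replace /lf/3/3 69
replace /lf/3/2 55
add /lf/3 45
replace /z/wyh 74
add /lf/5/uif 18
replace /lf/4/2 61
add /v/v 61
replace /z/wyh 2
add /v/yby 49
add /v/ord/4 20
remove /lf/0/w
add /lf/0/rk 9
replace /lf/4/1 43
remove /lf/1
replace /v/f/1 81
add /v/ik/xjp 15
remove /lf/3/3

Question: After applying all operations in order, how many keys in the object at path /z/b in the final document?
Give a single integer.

Answer: 3

Derivation:
After op 1 (add /lf/0/w 68): {"lf":[{"fgt":55,"h":38,"w":68},[88,14,88,17],[58,92,50],[67,20,54,62],{"d":74,"gl":16,"rx":70,"zb":30}],"v":{"bc":{"h":54,"nym":21,"o":70,"zpr":42},"f":[34,65],"ik":{"f":66,"kl":79,"o":17,"unq":30},"ord":[92,79,94,55,91]},"z":{"b":{"cv":82,"kxg":38,"r":49},"wyh":{"miy":72,"ni":46,"pf":38,"vz":39}}}
After op 2 (replace /lf/3/3 69): {"lf":[{"fgt":55,"h":38,"w":68},[88,14,88,17],[58,92,50],[67,20,54,69],{"d":74,"gl":16,"rx":70,"zb":30}],"v":{"bc":{"h":54,"nym":21,"o":70,"zpr":42},"f":[34,65],"ik":{"f":66,"kl":79,"o":17,"unq":30},"ord":[92,79,94,55,91]},"z":{"b":{"cv":82,"kxg":38,"r":49},"wyh":{"miy":72,"ni":46,"pf":38,"vz":39}}}
After op 3 (replace /lf/3/2 55): {"lf":[{"fgt":55,"h":38,"w":68},[88,14,88,17],[58,92,50],[67,20,55,69],{"d":74,"gl":16,"rx":70,"zb":30}],"v":{"bc":{"h":54,"nym":21,"o":70,"zpr":42},"f":[34,65],"ik":{"f":66,"kl":79,"o":17,"unq":30},"ord":[92,79,94,55,91]},"z":{"b":{"cv":82,"kxg":38,"r":49},"wyh":{"miy":72,"ni":46,"pf":38,"vz":39}}}
After op 4 (add /lf/3 45): {"lf":[{"fgt":55,"h":38,"w":68},[88,14,88,17],[58,92,50],45,[67,20,55,69],{"d":74,"gl":16,"rx":70,"zb":30}],"v":{"bc":{"h":54,"nym":21,"o":70,"zpr":42},"f":[34,65],"ik":{"f":66,"kl":79,"o":17,"unq":30},"ord":[92,79,94,55,91]},"z":{"b":{"cv":82,"kxg":38,"r":49},"wyh":{"miy":72,"ni":46,"pf":38,"vz":39}}}
After op 5 (replace /z/wyh 74): {"lf":[{"fgt":55,"h":38,"w":68},[88,14,88,17],[58,92,50],45,[67,20,55,69],{"d":74,"gl":16,"rx":70,"zb":30}],"v":{"bc":{"h":54,"nym":21,"o":70,"zpr":42},"f":[34,65],"ik":{"f":66,"kl":79,"o":17,"unq":30},"ord":[92,79,94,55,91]},"z":{"b":{"cv":82,"kxg":38,"r":49},"wyh":74}}
After op 6 (add /lf/5/uif 18): {"lf":[{"fgt":55,"h":38,"w":68},[88,14,88,17],[58,92,50],45,[67,20,55,69],{"d":74,"gl":16,"rx":70,"uif":18,"zb":30}],"v":{"bc":{"h":54,"nym":21,"o":70,"zpr":42},"f":[34,65],"ik":{"f":66,"kl":79,"o":17,"unq":30},"ord":[92,79,94,55,91]},"z":{"b":{"cv":82,"kxg":38,"r":49},"wyh":74}}
After op 7 (replace /lf/4/2 61): {"lf":[{"fgt":55,"h":38,"w":68},[88,14,88,17],[58,92,50],45,[67,20,61,69],{"d":74,"gl":16,"rx":70,"uif":18,"zb":30}],"v":{"bc":{"h":54,"nym":21,"o":70,"zpr":42},"f":[34,65],"ik":{"f":66,"kl":79,"o":17,"unq":30},"ord":[92,79,94,55,91]},"z":{"b":{"cv":82,"kxg":38,"r":49},"wyh":74}}
After op 8 (add /v/v 61): {"lf":[{"fgt":55,"h":38,"w":68},[88,14,88,17],[58,92,50],45,[67,20,61,69],{"d":74,"gl":16,"rx":70,"uif":18,"zb":30}],"v":{"bc":{"h":54,"nym":21,"o":70,"zpr":42},"f":[34,65],"ik":{"f":66,"kl":79,"o":17,"unq":30},"ord":[92,79,94,55,91],"v":61},"z":{"b":{"cv":82,"kxg":38,"r":49},"wyh":74}}
After op 9 (replace /z/wyh 2): {"lf":[{"fgt":55,"h":38,"w":68},[88,14,88,17],[58,92,50],45,[67,20,61,69],{"d":74,"gl":16,"rx":70,"uif":18,"zb":30}],"v":{"bc":{"h":54,"nym":21,"o":70,"zpr":42},"f":[34,65],"ik":{"f":66,"kl":79,"o":17,"unq":30},"ord":[92,79,94,55,91],"v":61},"z":{"b":{"cv":82,"kxg":38,"r":49},"wyh":2}}
After op 10 (add /v/yby 49): {"lf":[{"fgt":55,"h":38,"w":68},[88,14,88,17],[58,92,50],45,[67,20,61,69],{"d":74,"gl":16,"rx":70,"uif":18,"zb":30}],"v":{"bc":{"h":54,"nym":21,"o":70,"zpr":42},"f":[34,65],"ik":{"f":66,"kl":79,"o":17,"unq":30},"ord":[92,79,94,55,91],"v":61,"yby":49},"z":{"b":{"cv":82,"kxg":38,"r":49},"wyh":2}}
After op 11 (add /v/ord/4 20): {"lf":[{"fgt":55,"h":38,"w":68},[88,14,88,17],[58,92,50],45,[67,20,61,69],{"d":74,"gl":16,"rx":70,"uif":18,"zb":30}],"v":{"bc":{"h":54,"nym":21,"o":70,"zpr":42},"f":[34,65],"ik":{"f":66,"kl":79,"o":17,"unq":30},"ord":[92,79,94,55,20,91],"v":61,"yby":49},"z":{"b":{"cv":82,"kxg":38,"r":49},"wyh":2}}
After op 12 (remove /lf/0/w): {"lf":[{"fgt":55,"h":38},[88,14,88,17],[58,92,50],45,[67,20,61,69],{"d":74,"gl":16,"rx":70,"uif":18,"zb":30}],"v":{"bc":{"h":54,"nym":21,"o":70,"zpr":42},"f":[34,65],"ik":{"f":66,"kl":79,"o":17,"unq":30},"ord":[92,79,94,55,20,91],"v":61,"yby":49},"z":{"b":{"cv":82,"kxg":38,"r":49},"wyh":2}}
After op 13 (add /lf/0/rk 9): {"lf":[{"fgt":55,"h":38,"rk":9},[88,14,88,17],[58,92,50],45,[67,20,61,69],{"d":74,"gl":16,"rx":70,"uif":18,"zb":30}],"v":{"bc":{"h":54,"nym":21,"o":70,"zpr":42},"f":[34,65],"ik":{"f":66,"kl":79,"o":17,"unq":30},"ord":[92,79,94,55,20,91],"v":61,"yby":49},"z":{"b":{"cv":82,"kxg":38,"r":49},"wyh":2}}
After op 14 (replace /lf/4/1 43): {"lf":[{"fgt":55,"h":38,"rk":9},[88,14,88,17],[58,92,50],45,[67,43,61,69],{"d":74,"gl":16,"rx":70,"uif":18,"zb":30}],"v":{"bc":{"h":54,"nym":21,"o":70,"zpr":42},"f":[34,65],"ik":{"f":66,"kl":79,"o":17,"unq":30},"ord":[92,79,94,55,20,91],"v":61,"yby":49},"z":{"b":{"cv":82,"kxg":38,"r":49},"wyh":2}}
After op 15 (remove /lf/1): {"lf":[{"fgt":55,"h":38,"rk":9},[58,92,50],45,[67,43,61,69],{"d":74,"gl":16,"rx":70,"uif":18,"zb":30}],"v":{"bc":{"h":54,"nym":21,"o":70,"zpr":42},"f":[34,65],"ik":{"f":66,"kl":79,"o":17,"unq":30},"ord":[92,79,94,55,20,91],"v":61,"yby":49},"z":{"b":{"cv":82,"kxg":38,"r":49},"wyh":2}}
After op 16 (replace /v/f/1 81): {"lf":[{"fgt":55,"h":38,"rk":9},[58,92,50],45,[67,43,61,69],{"d":74,"gl":16,"rx":70,"uif":18,"zb":30}],"v":{"bc":{"h":54,"nym":21,"o":70,"zpr":42},"f":[34,81],"ik":{"f":66,"kl":79,"o":17,"unq":30},"ord":[92,79,94,55,20,91],"v":61,"yby":49},"z":{"b":{"cv":82,"kxg":38,"r":49},"wyh":2}}
After op 17 (add /v/ik/xjp 15): {"lf":[{"fgt":55,"h":38,"rk":9},[58,92,50],45,[67,43,61,69],{"d":74,"gl":16,"rx":70,"uif":18,"zb":30}],"v":{"bc":{"h":54,"nym":21,"o":70,"zpr":42},"f":[34,81],"ik":{"f":66,"kl":79,"o":17,"unq":30,"xjp":15},"ord":[92,79,94,55,20,91],"v":61,"yby":49},"z":{"b":{"cv":82,"kxg":38,"r":49},"wyh":2}}
After op 18 (remove /lf/3/3): {"lf":[{"fgt":55,"h":38,"rk":9},[58,92,50],45,[67,43,61],{"d":74,"gl":16,"rx":70,"uif":18,"zb":30}],"v":{"bc":{"h":54,"nym":21,"o":70,"zpr":42},"f":[34,81],"ik":{"f":66,"kl":79,"o":17,"unq":30,"xjp":15},"ord":[92,79,94,55,20,91],"v":61,"yby":49},"z":{"b":{"cv":82,"kxg":38,"r":49},"wyh":2}}
Size at path /z/b: 3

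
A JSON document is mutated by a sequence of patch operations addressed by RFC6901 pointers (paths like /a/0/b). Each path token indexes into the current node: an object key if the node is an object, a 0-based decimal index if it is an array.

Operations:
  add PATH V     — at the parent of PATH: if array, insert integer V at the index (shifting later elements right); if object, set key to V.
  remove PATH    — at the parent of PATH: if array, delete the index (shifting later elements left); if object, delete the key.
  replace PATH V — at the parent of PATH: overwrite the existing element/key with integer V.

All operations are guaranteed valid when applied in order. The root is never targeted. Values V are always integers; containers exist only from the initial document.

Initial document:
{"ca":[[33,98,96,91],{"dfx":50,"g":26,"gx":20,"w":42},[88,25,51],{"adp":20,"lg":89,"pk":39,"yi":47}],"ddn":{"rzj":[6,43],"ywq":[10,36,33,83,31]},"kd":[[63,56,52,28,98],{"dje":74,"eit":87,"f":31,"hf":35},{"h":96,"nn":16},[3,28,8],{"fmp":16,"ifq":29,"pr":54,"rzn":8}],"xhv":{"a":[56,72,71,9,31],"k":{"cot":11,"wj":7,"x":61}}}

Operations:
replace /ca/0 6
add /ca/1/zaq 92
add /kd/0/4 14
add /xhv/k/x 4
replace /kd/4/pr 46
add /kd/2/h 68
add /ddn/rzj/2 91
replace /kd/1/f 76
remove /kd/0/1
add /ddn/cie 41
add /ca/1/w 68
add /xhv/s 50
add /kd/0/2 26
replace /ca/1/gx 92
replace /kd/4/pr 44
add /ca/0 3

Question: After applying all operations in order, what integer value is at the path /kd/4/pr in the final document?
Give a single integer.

After op 1 (replace /ca/0 6): {"ca":[6,{"dfx":50,"g":26,"gx":20,"w":42},[88,25,51],{"adp":20,"lg":89,"pk":39,"yi":47}],"ddn":{"rzj":[6,43],"ywq":[10,36,33,83,31]},"kd":[[63,56,52,28,98],{"dje":74,"eit":87,"f":31,"hf":35},{"h":96,"nn":16},[3,28,8],{"fmp":16,"ifq":29,"pr":54,"rzn":8}],"xhv":{"a":[56,72,71,9,31],"k":{"cot":11,"wj":7,"x":61}}}
After op 2 (add /ca/1/zaq 92): {"ca":[6,{"dfx":50,"g":26,"gx":20,"w":42,"zaq":92},[88,25,51],{"adp":20,"lg":89,"pk":39,"yi":47}],"ddn":{"rzj":[6,43],"ywq":[10,36,33,83,31]},"kd":[[63,56,52,28,98],{"dje":74,"eit":87,"f":31,"hf":35},{"h":96,"nn":16},[3,28,8],{"fmp":16,"ifq":29,"pr":54,"rzn":8}],"xhv":{"a":[56,72,71,9,31],"k":{"cot":11,"wj":7,"x":61}}}
After op 3 (add /kd/0/4 14): {"ca":[6,{"dfx":50,"g":26,"gx":20,"w":42,"zaq":92},[88,25,51],{"adp":20,"lg":89,"pk":39,"yi":47}],"ddn":{"rzj":[6,43],"ywq":[10,36,33,83,31]},"kd":[[63,56,52,28,14,98],{"dje":74,"eit":87,"f":31,"hf":35},{"h":96,"nn":16},[3,28,8],{"fmp":16,"ifq":29,"pr":54,"rzn":8}],"xhv":{"a":[56,72,71,9,31],"k":{"cot":11,"wj":7,"x":61}}}
After op 4 (add /xhv/k/x 4): {"ca":[6,{"dfx":50,"g":26,"gx":20,"w":42,"zaq":92},[88,25,51],{"adp":20,"lg":89,"pk":39,"yi":47}],"ddn":{"rzj":[6,43],"ywq":[10,36,33,83,31]},"kd":[[63,56,52,28,14,98],{"dje":74,"eit":87,"f":31,"hf":35},{"h":96,"nn":16},[3,28,8],{"fmp":16,"ifq":29,"pr":54,"rzn":8}],"xhv":{"a":[56,72,71,9,31],"k":{"cot":11,"wj":7,"x":4}}}
After op 5 (replace /kd/4/pr 46): {"ca":[6,{"dfx":50,"g":26,"gx":20,"w":42,"zaq":92},[88,25,51],{"adp":20,"lg":89,"pk":39,"yi":47}],"ddn":{"rzj":[6,43],"ywq":[10,36,33,83,31]},"kd":[[63,56,52,28,14,98],{"dje":74,"eit":87,"f":31,"hf":35},{"h":96,"nn":16},[3,28,8],{"fmp":16,"ifq":29,"pr":46,"rzn":8}],"xhv":{"a":[56,72,71,9,31],"k":{"cot":11,"wj":7,"x":4}}}
After op 6 (add /kd/2/h 68): {"ca":[6,{"dfx":50,"g":26,"gx":20,"w":42,"zaq":92},[88,25,51],{"adp":20,"lg":89,"pk":39,"yi":47}],"ddn":{"rzj":[6,43],"ywq":[10,36,33,83,31]},"kd":[[63,56,52,28,14,98],{"dje":74,"eit":87,"f":31,"hf":35},{"h":68,"nn":16},[3,28,8],{"fmp":16,"ifq":29,"pr":46,"rzn":8}],"xhv":{"a":[56,72,71,9,31],"k":{"cot":11,"wj":7,"x":4}}}
After op 7 (add /ddn/rzj/2 91): {"ca":[6,{"dfx":50,"g":26,"gx":20,"w":42,"zaq":92},[88,25,51],{"adp":20,"lg":89,"pk":39,"yi":47}],"ddn":{"rzj":[6,43,91],"ywq":[10,36,33,83,31]},"kd":[[63,56,52,28,14,98],{"dje":74,"eit":87,"f":31,"hf":35},{"h":68,"nn":16},[3,28,8],{"fmp":16,"ifq":29,"pr":46,"rzn":8}],"xhv":{"a":[56,72,71,9,31],"k":{"cot":11,"wj":7,"x":4}}}
After op 8 (replace /kd/1/f 76): {"ca":[6,{"dfx":50,"g":26,"gx":20,"w":42,"zaq":92},[88,25,51],{"adp":20,"lg":89,"pk":39,"yi":47}],"ddn":{"rzj":[6,43,91],"ywq":[10,36,33,83,31]},"kd":[[63,56,52,28,14,98],{"dje":74,"eit":87,"f":76,"hf":35},{"h":68,"nn":16},[3,28,8],{"fmp":16,"ifq":29,"pr":46,"rzn":8}],"xhv":{"a":[56,72,71,9,31],"k":{"cot":11,"wj":7,"x":4}}}
After op 9 (remove /kd/0/1): {"ca":[6,{"dfx":50,"g":26,"gx":20,"w":42,"zaq":92},[88,25,51],{"adp":20,"lg":89,"pk":39,"yi":47}],"ddn":{"rzj":[6,43,91],"ywq":[10,36,33,83,31]},"kd":[[63,52,28,14,98],{"dje":74,"eit":87,"f":76,"hf":35},{"h":68,"nn":16},[3,28,8],{"fmp":16,"ifq":29,"pr":46,"rzn":8}],"xhv":{"a":[56,72,71,9,31],"k":{"cot":11,"wj":7,"x":4}}}
After op 10 (add /ddn/cie 41): {"ca":[6,{"dfx":50,"g":26,"gx":20,"w":42,"zaq":92},[88,25,51],{"adp":20,"lg":89,"pk":39,"yi":47}],"ddn":{"cie":41,"rzj":[6,43,91],"ywq":[10,36,33,83,31]},"kd":[[63,52,28,14,98],{"dje":74,"eit":87,"f":76,"hf":35},{"h":68,"nn":16},[3,28,8],{"fmp":16,"ifq":29,"pr":46,"rzn":8}],"xhv":{"a":[56,72,71,9,31],"k":{"cot":11,"wj":7,"x":4}}}
After op 11 (add /ca/1/w 68): {"ca":[6,{"dfx":50,"g":26,"gx":20,"w":68,"zaq":92},[88,25,51],{"adp":20,"lg":89,"pk":39,"yi":47}],"ddn":{"cie":41,"rzj":[6,43,91],"ywq":[10,36,33,83,31]},"kd":[[63,52,28,14,98],{"dje":74,"eit":87,"f":76,"hf":35},{"h":68,"nn":16},[3,28,8],{"fmp":16,"ifq":29,"pr":46,"rzn":8}],"xhv":{"a":[56,72,71,9,31],"k":{"cot":11,"wj":7,"x":4}}}
After op 12 (add /xhv/s 50): {"ca":[6,{"dfx":50,"g":26,"gx":20,"w":68,"zaq":92},[88,25,51],{"adp":20,"lg":89,"pk":39,"yi":47}],"ddn":{"cie":41,"rzj":[6,43,91],"ywq":[10,36,33,83,31]},"kd":[[63,52,28,14,98],{"dje":74,"eit":87,"f":76,"hf":35},{"h":68,"nn":16},[3,28,8],{"fmp":16,"ifq":29,"pr":46,"rzn":8}],"xhv":{"a":[56,72,71,9,31],"k":{"cot":11,"wj":7,"x":4},"s":50}}
After op 13 (add /kd/0/2 26): {"ca":[6,{"dfx":50,"g":26,"gx":20,"w":68,"zaq":92},[88,25,51],{"adp":20,"lg":89,"pk":39,"yi":47}],"ddn":{"cie":41,"rzj":[6,43,91],"ywq":[10,36,33,83,31]},"kd":[[63,52,26,28,14,98],{"dje":74,"eit":87,"f":76,"hf":35},{"h":68,"nn":16},[3,28,8],{"fmp":16,"ifq":29,"pr":46,"rzn":8}],"xhv":{"a":[56,72,71,9,31],"k":{"cot":11,"wj":7,"x":4},"s":50}}
After op 14 (replace /ca/1/gx 92): {"ca":[6,{"dfx":50,"g":26,"gx":92,"w":68,"zaq":92},[88,25,51],{"adp":20,"lg":89,"pk":39,"yi":47}],"ddn":{"cie":41,"rzj":[6,43,91],"ywq":[10,36,33,83,31]},"kd":[[63,52,26,28,14,98],{"dje":74,"eit":87,"f":76,"hf":35},{"h":68,"nn":16},[3,28,8],{"fmp":16,"ifq":29,"pr":46,"rzn":8}],"xhv":{"a":[56,72,71,9,31],"k":{"cot":11,"wj":7,"x":4},"s":50}}
After op 15 (replace /kd/4/pr 44): {"ca":[6,{"dfx":50,"g":26,"gx":92,"w":68,"zaq":92},[88,25,51],{"adp":20,"lg":89,"pk":39,"yi":47}],"ddn":{"cie":41,"rzj":[6,43,91],"ywq":[10,36,33,83,31]},"kd":[[63,52,26,28,14,98],{"dje":74,"eit":87,"f":76,"hf":35},{"h":68,"nn":16},[3,28,8],{"fmp":16,"ifq":29,"pr":44,"rzn":8}],"xhv":{"a":[56,72,71,9,31],"k":{"cot":11,"wj":7,"x":4},"s":50}}
After op 16 (add /ca/0 3): {"ca":[3,6,{"dfx":50,"g":26,"gx":92,"w":68,"zaq":92},[88,25,51],{"adp":20,"lg":89,"pk":39,"yi":47}],"ddn":{"cie":41,"rzj":[6,43,91],"ywq":[10,36,33,83,31]},"kd":[[63,52,26,28,14,98],{"dje":74,"eit":87,"f":76,"hf":35},{"h":68,"nn":16},[3,28,8],{"fmp":16,"ifq":29,"pr":44,"rzn":8}],"xhv":{"a":[56,72,71,9,31],"k":{"cot":11,"wj":7,"x":4},"s":50}}
Value at /kd/4/pr: 44

Answer: 44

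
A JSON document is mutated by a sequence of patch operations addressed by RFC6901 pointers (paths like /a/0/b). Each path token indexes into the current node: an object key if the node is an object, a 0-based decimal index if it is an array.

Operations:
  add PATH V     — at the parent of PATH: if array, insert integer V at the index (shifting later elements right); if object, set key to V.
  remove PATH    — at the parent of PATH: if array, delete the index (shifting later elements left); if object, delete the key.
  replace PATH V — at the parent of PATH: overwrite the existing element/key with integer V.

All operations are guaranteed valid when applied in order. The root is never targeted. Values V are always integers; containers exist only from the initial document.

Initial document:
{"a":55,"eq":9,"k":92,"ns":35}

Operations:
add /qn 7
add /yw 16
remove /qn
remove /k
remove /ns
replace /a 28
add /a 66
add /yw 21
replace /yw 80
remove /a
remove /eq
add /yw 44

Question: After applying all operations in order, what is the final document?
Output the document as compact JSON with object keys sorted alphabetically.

After op 1 (add /qn 7): {"a":55,"eq":9,"k":92,"ns":35,"qn":7}
After op 2 (add /yw 16): {"a":55,"eq":9,"k":92,"ns":35,"qn":7,"yw":16}
After op 3 (remove /qn): {"a":55,"eq":9,"k":92,"ns":35,"yw":16}
After op 4 (remove /k): {"a":55,"eq":9,"ns":35,"yw":16}
After op 5 (remove /ns): {"a":55,"eq":9,"yw":16}
After op 6 (replace /a 28): {"a":28,"eq":9,"yw":16}
After op 7 (add /a 66): {"a":66,"eq":9,"yw":16}
After op 8 (add /yw 21): {"a":66,"eq":9,"yw":21}
After op 9 (replace /yw 80): {"a":66,"eq":9,"yw":80}
After op 10 (remove /a): {"eq":9,"yw":80}
After op 11 (remove /eq): {"yw":80}
After op 12 (add /yw 44): {"yw":44}

Answer: {"yw":44}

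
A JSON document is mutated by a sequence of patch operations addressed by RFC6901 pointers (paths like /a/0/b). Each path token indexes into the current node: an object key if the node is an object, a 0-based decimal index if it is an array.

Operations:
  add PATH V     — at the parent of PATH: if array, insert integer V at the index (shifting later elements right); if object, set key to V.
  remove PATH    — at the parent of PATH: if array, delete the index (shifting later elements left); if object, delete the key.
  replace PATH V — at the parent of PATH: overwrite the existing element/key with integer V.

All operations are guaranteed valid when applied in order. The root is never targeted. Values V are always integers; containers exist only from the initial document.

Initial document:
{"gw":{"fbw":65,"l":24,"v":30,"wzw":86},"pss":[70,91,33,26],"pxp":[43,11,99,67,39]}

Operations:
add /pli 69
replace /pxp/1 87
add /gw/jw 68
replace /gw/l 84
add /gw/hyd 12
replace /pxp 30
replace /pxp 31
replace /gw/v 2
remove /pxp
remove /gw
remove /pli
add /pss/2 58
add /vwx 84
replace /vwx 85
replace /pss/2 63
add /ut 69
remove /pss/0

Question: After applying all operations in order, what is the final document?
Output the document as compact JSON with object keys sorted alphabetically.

Answer: {"pss":[91,63,33,26],"ut":69,"vwx":85}

Derivation:
After op 1 (add /pli 69): {"gw":{"fbw":65,"l":24,"v":30,"wzw":86},"pli":69,"pss":[70,91,33,26],"pxp":[43,11,99,67,39]}
After op 2 (replace /pxp/1 87): {"gw":{"fbw":65,"l":24,"v":30,"wzw":86},"pli":69,"pss":[70,91,33,26],"pxp":[43,87,99,67,39]}
After op 3 (add /gw/jw 68): {"gw":{"fbw":65,"jw":68,"l":24,"v":30,"wzw":86},"pli":69,"pss":[70,91,33,26],"pxp":[43,87,99,67,39]}
After op 4 (replace /gw/l 84): {"gw":{"fbw":65,"jw":68,"l":84,"v":30,"wzw":86},"pli":69,"pss":[70,91,33,26],"pxp":[43,87,99,67,39]}
After op 5 (add /gw/hyd 12): {"gw":{"fbw":65,"hyd":12,"jw":68,"l":84,"v":30,"wzw":86},"pli":69,"pss":[70,91,33,26],"pxp":[43,87,99,67,39]}
After op 6 (replace /pxp 30): {"gw":{"fbw":65,"hyd":12,"jw":68,"l":84,"v":30,"wzw":86},"pli":69,"pss":[70,91,33,26],"pxp":30}
After op 7 (replace /pxp 31): {"gw":{"fbw":65,"hyd":12,"jw":68,"l":84,"v":30,"wzw":86},"pli":69,"pss":[70,91,33,26],"pxp":31}
After op 8 (replace /gw/v 2): {"gw":{"fbw":65,"hyd":12,"jw":68,"l":84,"v":2,"wzw":86},"pli":69,"pss":[70,91,33,26],"pxp":31}
After op 9 (remove /pxp): {"gw":{"fbw":65,"hyd":12,"jw":68,"l":84,"v":2,"wzw":86},"pli":69,"pss":[70,91,33,26]}
After op 10 (remove /gw): {"pli":69,"pss":[70,91,33,26]}
After op 11 (remove /pli): {"pss":[70,91,33,26]}
After op 12 (add /pss/2 58): {"pss":[70,91,58,33,26]}
After op 13 (add /vwx 84): {"pss":[70,91,58,33,26],"vwx":84}
After op 14 (replace /vwx 85): {"pss":[70,91,58,33,26],"vwx":85}
After op 15 (replace /pss/2 63): {"pss":[70,91,63,33,26],"vwx":85}
After op 16 (add /ut 69): {"pss":[70,91,63,33,26],"ut":69,"vwx":85}
After op 17 (remove /pss/0): {"pss":[91,63,33,26],"ut":69,"vwx":85}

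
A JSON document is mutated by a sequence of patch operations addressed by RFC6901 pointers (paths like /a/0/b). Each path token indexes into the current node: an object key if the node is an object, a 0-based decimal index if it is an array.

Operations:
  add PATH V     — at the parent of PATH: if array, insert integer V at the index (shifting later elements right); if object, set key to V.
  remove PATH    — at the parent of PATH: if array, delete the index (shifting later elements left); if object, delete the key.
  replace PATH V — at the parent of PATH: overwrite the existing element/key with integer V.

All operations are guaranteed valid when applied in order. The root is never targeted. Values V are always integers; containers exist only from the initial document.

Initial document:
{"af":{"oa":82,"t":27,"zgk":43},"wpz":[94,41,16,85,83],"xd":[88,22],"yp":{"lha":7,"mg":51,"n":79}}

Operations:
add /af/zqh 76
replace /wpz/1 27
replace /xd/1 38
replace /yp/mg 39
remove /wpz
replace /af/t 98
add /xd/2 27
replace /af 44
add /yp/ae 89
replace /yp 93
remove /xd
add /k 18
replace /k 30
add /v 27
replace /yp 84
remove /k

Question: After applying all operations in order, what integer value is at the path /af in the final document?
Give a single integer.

Answer: 44

Derivation:
After op 1 (add /af/zqh 76): {"af":{"oa":82,"t":27,"zgk":43,"zqh":76},"wpz":[94,41,16,85,83],"xd":[88,22],"yp":{"lha":7,"mg":51,"n":79}}
After op 2 (replace /wpz/1 27): {"af":{"oa":82,"t":27,"zgk":43,"zqh":76},"wpz":[94,27,16,85,83],"xd":[88,22],"yp":{"lha":7,"mg":51,"n":79}}
After op 3 (replace /xd/1 38): {"af":{"oa":82,"t":27,"zgk":43,"zqh":76},"wpz":[94,27,16,85,83],"xd":[88,38],"yp":{"lha":7,"mg":51,"n":79}}
After op 4 (replace /yp/mg 39): {"af":{"oa":82,"t":27,"zgk":43,"zqh":76},"wpz":[94,27,16,85,83],"xd":[88,38],"yp":{"lha":7,"mg":39,"n":79}}
After op 5 (remove /wpz): {"af":{"oa":82,"t":27,"zgk":43,"zqh":76},"xd":[88,38],"yp":{"lha":7,"mg":39,"n":79}}
After op 6 (replace /af/t 98): {"af":{"oa":82,"t":98,"zgk":43,"zqh":76},"xd":[88,38],"yp":{"lha":7,"mg":39,"n":79}}
After op 7 (add /xd/2 27): {"af":{"oa":82,"t":98,"zgk":43,"zqh":76},"xd":[88,38,27],"yp":{"lha":7,"mg":39,"n":79}}
After op 8 (replace /af 44): {"af":44,"xd":[88,38,27],"yp":{"lha":7,"mg":39,"n":79}}
After op 9 (add /yp/ae 89): {"af":44,"xd":[88,38,27],"yp":{"ae":89,"lha":7,"mg":39,"n":79}}
After op 10 (replace /yp 93): {"af":44,"xd":[88,38,27],"yp":93}
After op 11 (remove /xd): {"af":44,"yp":93}
After op 12 (add /k 18): {"af":44,"k":18,"yp":93}
After op 13 (replace /k 30): {"af":44,"k":30,"yp":93}
After op 14 (add /v 27): {"af":44,"k":30,"v":27,"yp":93}
After op 15 (replace /yp 84): {"af":44,"k":30,"v":27,"yp":84}
After op 16 (remove /k): {"af":44,"v":27,"yp":84}
Value at /af: 44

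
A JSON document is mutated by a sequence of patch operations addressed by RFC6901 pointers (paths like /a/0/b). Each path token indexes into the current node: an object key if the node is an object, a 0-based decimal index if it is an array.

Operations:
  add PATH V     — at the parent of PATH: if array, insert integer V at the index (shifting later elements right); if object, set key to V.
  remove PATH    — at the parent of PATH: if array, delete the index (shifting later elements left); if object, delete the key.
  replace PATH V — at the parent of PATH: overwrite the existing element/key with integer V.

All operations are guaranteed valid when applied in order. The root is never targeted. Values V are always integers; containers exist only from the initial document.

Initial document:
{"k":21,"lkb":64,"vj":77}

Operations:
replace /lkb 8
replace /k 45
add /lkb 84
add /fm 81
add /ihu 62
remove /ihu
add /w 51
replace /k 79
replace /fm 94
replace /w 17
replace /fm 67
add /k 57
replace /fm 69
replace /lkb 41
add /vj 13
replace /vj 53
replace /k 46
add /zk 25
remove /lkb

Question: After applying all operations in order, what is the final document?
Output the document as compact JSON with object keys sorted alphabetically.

Answer: {"fm":69,"k":46,"vj":53,"w":17,"zk":25}

Derivation:
After op 1 (replace /lkb 8): {"k":21,"lkb":8,"vj":77}
After op 2 (replace /k 45): {"k":45,"lkb":8,"vj":77}
After op 3 (add /lkb 84): {"k":45,"lkb":84,"vj":77}
After op 4 (add /fm 81): {"fm":81,"k":45,"lkb":84,"vj":77}
After op 5 (add /ihu 62): {"fm":81,"ihu":62,"k":45,"lkb":84,"vj":77}
After op 6 (remove /ihu): {"fm":81,"k":45,"lkb":84,"vj":77}
After op 7 (add /w 51): {"fm":81,"k":45,"lkb":84,"vj":77,"w":51}
After op 8 (replace /k 79): {"fm":81,"k":79,"lkb":84,"vj":77,"w":51}
After op 9 (replace /fm 94): {"fm":94,"k":79,"lkb":84,"vj":77,"w":51}
After op 10 (replace /w 17): {"fm":94,"k":79,"lkb":84,"vj":77,"w":17}
After op 11 (replace /fm 67): {"fm":67,"k":79,"lkb":84,"vj":77,"w":17}
After op 12 (add /k 57): {"fm":67,"k":57,"lkb":84,"vj":77,"w":17}
After op 13 (replace /fm 69): {"fm":69,"k":57,"lkb":84,"vj":77,"w":17}
After op 14 (replace /lkb 41): {"fm":69,"k":57,"lkb":41,"vj":77,"w":17}
After op 15 (add /vj 13): {"fm":69,"k":57,"lkb":41,"vj":13,"w":17}
After op 16 (replace /vj 53): {"fm":69,"k":57,"lkb":41,"vj":53,"w":17}
After op 17 (replace /k 46): {"fm":69,"k":46,"lkb":41,"vj":53,"w":17}
After op 18 (add /zk 25): {"fm":69,"k":46,"lkb":41,"vj":53,"w":17,"zk":25}
After op 19 (remove /lkb): {"fm":69,"k":46,"vj":53,"w":17,"zk":25}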